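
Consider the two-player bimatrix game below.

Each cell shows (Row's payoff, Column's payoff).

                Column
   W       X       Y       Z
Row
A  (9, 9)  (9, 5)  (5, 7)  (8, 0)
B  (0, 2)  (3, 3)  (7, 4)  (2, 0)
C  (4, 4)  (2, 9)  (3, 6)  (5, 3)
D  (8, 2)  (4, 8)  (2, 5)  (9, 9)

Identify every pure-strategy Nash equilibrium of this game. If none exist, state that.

Pure-strategy Nash equilibria: (A, W); (B, Y); (D, Z)

(A, W): Row gets 9, best alternative 8; Column gets 9, best alternative 7. No profitable deviation — NE.
(A, X): Column can switch to W (5 → 9). Not NE.
(A, Y): Row can switch to B (5 → 7). Not NE.
(A, Z): Row can switch to D (8 → 9). Not NE.
(B, W): Row can switch to A (0 → 9). Not NE.
(B, X): Row can switch to A (3 → 9). Not NE.
(B, Y): Row gets 7, best alternative 5; Column gets 4, best alternative 3. No profitable deviation — NE.
(B, Z): Row can switch to A (2 → 8). Not NE.
(D, Z): Row gets 9, best alternative 8; Column gets 9, best alternative 8. No profitable deviation — NE.
(The remaining 7 profiles each have a profitable deviation by the same check.)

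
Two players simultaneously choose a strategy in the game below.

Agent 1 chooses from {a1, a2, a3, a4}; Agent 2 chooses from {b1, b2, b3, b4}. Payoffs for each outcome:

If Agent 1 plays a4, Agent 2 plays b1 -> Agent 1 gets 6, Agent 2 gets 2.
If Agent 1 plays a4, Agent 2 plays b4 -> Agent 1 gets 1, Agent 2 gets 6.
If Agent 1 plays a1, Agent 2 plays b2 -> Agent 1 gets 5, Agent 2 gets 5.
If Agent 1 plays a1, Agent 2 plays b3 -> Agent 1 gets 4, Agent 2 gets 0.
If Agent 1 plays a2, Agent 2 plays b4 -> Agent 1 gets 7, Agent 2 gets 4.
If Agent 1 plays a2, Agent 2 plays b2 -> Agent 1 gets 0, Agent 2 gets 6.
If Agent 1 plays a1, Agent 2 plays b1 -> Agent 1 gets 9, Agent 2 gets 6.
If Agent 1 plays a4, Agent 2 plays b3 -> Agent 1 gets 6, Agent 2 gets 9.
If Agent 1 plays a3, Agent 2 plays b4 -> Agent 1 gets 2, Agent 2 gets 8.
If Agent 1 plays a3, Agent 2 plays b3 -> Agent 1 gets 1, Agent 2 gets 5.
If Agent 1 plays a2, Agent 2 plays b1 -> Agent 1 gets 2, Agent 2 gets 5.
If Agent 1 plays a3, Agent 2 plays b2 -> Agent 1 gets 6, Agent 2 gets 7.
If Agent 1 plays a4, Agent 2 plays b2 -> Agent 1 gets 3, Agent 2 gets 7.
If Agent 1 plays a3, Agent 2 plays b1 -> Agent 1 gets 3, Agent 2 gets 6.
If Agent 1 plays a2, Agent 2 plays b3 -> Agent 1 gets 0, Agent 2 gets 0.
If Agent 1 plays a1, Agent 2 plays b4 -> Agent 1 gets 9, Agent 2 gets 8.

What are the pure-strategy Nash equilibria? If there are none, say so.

Agent 1 against b1: payoffs 9, 2, 3, 6 → best response a1.
Agent 1 against b2: payoffs 5, 0, 6, 3 → best response a3.
Agent 1 against b3: payoffs 4, 0, 1, 6 → best response a4.
Agent 1 against b4: payoffs 9, 7, 2, 1 → best response a1.
Agent 2 against a1: payoffs 6, 5, 0, 8 → best response b4.
Agent 2 against a2: payoffs 5, 6, 0, 4 → best response b2.
Agent 2 against a3: payoffs 6, 7, 5, 8 → best response b4.
Agent 2 against a4: payoffs 2, 7, 9, 6 → best response b3.
Mutual best responses: (a1, b4); (a4, b3).

The pure Nash equilibria are (a1, b4) and (a4, b3).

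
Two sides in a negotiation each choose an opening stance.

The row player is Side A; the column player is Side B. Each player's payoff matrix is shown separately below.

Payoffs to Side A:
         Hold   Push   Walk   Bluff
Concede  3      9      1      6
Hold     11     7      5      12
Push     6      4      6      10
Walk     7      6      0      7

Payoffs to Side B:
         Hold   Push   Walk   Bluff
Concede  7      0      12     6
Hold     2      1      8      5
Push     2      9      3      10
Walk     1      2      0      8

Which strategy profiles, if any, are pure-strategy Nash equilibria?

(Concede, Hold): Side A can switch to Hold (3 → 11). Not NE.
(Concede, Push): Side B can switch to Hold (0 → 7). Not NE.
(Concede, Walk): Side A can switch to Hold (1 → 5). Not NE.
(Concede, Bluff): Side A can switch to Hold (6 → 12). Not NE.
(Hold, Hold): Side B can switch to Walk (2 → 8). Not NE.
(Hold, Push): Side A can switch to Concede (7 → 9). Not NE.
(Hold, Walk): Side A can switch to Push (5 → 6). Not NE.
(Hold, Bluff): Side B can switch to Walk (5 → 8). Not NE.
(Push, Hold): Side A can switch to Hold (6 → 11). Not NE.
(Push, Push): Side A can switch to Concede (4 → 9). Not NE.
(The remaining 6 profiles each have a profitable deviation by the same check.)

No pure-strategy Nash equilibrium.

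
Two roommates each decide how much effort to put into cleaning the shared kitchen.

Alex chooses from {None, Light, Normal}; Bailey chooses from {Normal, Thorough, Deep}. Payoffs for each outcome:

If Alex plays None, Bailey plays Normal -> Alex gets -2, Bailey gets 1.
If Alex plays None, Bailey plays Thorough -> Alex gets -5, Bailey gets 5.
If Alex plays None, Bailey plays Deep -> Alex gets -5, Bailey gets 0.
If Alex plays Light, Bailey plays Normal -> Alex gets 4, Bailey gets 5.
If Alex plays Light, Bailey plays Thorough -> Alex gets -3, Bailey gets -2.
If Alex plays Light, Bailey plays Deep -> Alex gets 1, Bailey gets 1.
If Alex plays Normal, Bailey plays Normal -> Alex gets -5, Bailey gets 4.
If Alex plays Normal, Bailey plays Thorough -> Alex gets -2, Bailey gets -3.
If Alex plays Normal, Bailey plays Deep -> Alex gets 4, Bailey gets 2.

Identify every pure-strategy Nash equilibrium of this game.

(Light, Normal)

Mark each player's best response to every combination of opponents' strategies; a profile where every player is best-responding is a pure Nash equilibrium.
Alex against Normal: payoffs -2, 4, -5 → best response Light.
Alex against Thorough: payoffs -5, -3, -2 → best response Normal.
Alex against Deep: payoffs -5, 1, 4 → best response Normal.
Bailey against None: payoffs 1, 5, 0 → best response Thorough.
Bailey against Light: payoffs 5, -2, 1 → best response Normal.
Bailey against Normal: payoffs 4, -3, 2 → best response Normal.
Mutual best responses: (Light, Normal).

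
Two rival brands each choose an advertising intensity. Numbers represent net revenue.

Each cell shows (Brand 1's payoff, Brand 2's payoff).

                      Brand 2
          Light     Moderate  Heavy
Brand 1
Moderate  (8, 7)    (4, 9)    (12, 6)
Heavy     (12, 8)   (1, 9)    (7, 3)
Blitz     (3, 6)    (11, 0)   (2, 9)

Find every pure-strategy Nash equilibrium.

This game has no pure Nash equilibrium.

Brand 1 against Light: payoffs 8, 12, 3 → best response Heavy.
Brand 1 against Moderate: payoffs 4, 1, 11 → best response Blitz.
Brand 1 against Heavy: payoffs 12, 7, 2 → best response Moderate.
Brand 2 against Moderate: payoffs 7, 9, 6 → best response Moderate.
Brand 2 against Heavy: payoffs 8, 9, 3 → best response Moderate.
Brand 2 against Blitz: payoffs 6, 0, 9 → best response Heavy.
No profile is a mutual best response for all players.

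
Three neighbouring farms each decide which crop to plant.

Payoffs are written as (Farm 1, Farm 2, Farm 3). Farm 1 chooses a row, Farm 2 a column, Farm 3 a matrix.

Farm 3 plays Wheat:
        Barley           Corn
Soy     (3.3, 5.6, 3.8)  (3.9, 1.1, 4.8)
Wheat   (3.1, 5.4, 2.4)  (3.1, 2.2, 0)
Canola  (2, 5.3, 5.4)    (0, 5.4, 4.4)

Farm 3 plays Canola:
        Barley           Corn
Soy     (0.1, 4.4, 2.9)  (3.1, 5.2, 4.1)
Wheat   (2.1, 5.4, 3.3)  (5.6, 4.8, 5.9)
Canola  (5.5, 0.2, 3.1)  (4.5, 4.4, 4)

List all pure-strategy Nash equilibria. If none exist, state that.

For each player, find the best response to each opponent profile; mutual best responses are the pure NE.
Farm 1 against (Barley, Wheat): payoffs 3.3, 3.1, 2 → best response Soy.
Farm 1 against (Barley, Canola): payoffs 0.1, 2.1, 5.5 → best response Canola.
Farm 1 against (Corn, Wheat): payoffs 3.9, 3.1, 0 → best response Soy.
Farm 1 against (Corn, Canola): payoffs 3.1, 5.6, 4.5 → best response Wheat.
Farm 2 against (Soy, Wheat): payoffs 5.6, 1.1 → best response Barley.
Farm 2 against (Soy, Canola): payoffs 4.4, 5.2 → best response Corn.
Farm 2 against (Wheat, Wheat): payoffs 5.4, 2.2 → best response Barley.
Farm 2 against (Wheat, Canola): payoffs 5.4, 4.8 → best response Barley.
Farm 2 against (Canola, Wheat): payoffs 5.3, 5.4 → best response Corn.
Farm 2 against (Canola, Canola): payoffs 0.2, 4.4 → best response Corn.
Farm 3 against (Soy, Barley): payoffs 3.8, 2.9 → best response Wheat.
Farm 3 against (Soy, Corn): payoffs 4.8, 4.1 → best response Wheat.
Farm 3 against (Wheat, Barley): payoffs 2.4, 3.3 → best response Canola.
Farm 3 against (Wheat, Corn): payoffs 0, 5.9 → best response Canola.
Farm 3 against (Canola, Barley): payoffs 5.4, 3.1 → best response Wheat.
Farm 3 against (Canola, Corn): payoffs 4.4, 4 → best response Wheat.
Mutual best responses: (Soy, Barley, Wheat).

Pure NE: (Soy, Barley, Wheat)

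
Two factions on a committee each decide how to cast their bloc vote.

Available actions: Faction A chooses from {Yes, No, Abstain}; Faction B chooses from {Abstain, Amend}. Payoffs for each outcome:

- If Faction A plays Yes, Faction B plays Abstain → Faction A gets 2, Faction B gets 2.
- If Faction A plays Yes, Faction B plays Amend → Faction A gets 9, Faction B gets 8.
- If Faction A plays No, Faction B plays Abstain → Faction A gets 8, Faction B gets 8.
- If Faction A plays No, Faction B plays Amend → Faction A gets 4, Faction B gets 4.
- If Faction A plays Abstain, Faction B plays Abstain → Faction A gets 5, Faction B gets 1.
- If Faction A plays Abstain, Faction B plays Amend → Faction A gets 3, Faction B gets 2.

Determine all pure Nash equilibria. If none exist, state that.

(Yes, Amend) and (No, Abstain)

Faction A against Abstain: payoffs 2, 8, 5 → best response No.
Faction A against Amend: payoffs 9, 4, 3 → best response Yes.
Faction B against Yes: payoffs 2, 8 → best response Amend.
Faction B against No: payoffs 8, 4 → best response Abstain.
Faction B against Abstain: payoffs 1, 2 → best response Amend.
Mutual best responses: (Yes, Amend); (No, Abstain).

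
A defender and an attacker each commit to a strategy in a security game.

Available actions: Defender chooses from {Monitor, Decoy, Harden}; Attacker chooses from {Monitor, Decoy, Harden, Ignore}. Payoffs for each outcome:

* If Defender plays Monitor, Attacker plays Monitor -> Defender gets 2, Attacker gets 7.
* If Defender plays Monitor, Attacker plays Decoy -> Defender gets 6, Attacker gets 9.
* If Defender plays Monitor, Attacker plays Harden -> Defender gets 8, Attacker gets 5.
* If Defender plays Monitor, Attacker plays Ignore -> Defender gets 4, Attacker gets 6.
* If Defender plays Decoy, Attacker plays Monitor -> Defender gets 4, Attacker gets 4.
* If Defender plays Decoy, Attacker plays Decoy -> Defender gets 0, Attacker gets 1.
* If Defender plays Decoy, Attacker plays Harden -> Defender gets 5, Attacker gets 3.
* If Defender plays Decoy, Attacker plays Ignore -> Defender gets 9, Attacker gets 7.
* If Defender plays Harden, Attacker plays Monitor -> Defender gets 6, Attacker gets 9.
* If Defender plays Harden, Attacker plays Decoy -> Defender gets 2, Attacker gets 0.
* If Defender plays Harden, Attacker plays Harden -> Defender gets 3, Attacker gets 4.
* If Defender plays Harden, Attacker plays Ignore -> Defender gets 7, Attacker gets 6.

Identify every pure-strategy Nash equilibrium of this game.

(Monitor, Decoy), (Decoy, Ignore), (Harden, Monitor)

Mark each player's best response to every combination of opponents' strategies; a profile where every player is best-responding is a pure Nash equilibrium.
Defender against Monitor: payoffs 2, 4, 6 → best response Harden.
Defender against Decoy: payoffs 6, 0, 2 → best response Monitor.
Defender against Harden: payoffs 8, 5, 3 → best response Monitor.
Defender against Ignore: payoffs 4, 9, 7 → best response Decoy.
Attacker against Monitor: payoffs 7, 9, 5, 6 → best response Decoy.
Attacker against Decoy: payoffs 4, 1, 3, 7 → best response Ignore.
Attacker against Harden: payoffs 9, 0, 4, 6 → best response Monitor.
Mutual best responses: (Monitor, Decoy); (Decoy, Ignore); (Harden, Monitor).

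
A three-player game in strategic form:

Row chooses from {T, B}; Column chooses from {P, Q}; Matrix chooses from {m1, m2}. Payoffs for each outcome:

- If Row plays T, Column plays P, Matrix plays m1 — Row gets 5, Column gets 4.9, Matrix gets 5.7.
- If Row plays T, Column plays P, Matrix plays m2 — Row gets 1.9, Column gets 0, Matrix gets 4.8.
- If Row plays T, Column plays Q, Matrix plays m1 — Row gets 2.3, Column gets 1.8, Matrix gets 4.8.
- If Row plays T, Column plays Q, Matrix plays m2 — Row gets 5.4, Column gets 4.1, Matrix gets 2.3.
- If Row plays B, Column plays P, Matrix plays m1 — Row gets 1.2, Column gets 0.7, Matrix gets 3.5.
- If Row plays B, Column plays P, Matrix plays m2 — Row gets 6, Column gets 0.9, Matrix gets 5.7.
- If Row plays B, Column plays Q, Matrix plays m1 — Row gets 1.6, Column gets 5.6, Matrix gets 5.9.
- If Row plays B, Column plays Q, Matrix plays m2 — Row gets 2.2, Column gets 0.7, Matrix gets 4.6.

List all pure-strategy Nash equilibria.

For each strategy profile, look for a profitable unilateral deviation.
(T, P, m1): Row gets 5, best alternative 1.2; Column gets 4.9, best alternative 1.8; Matrix gets 5.7, best alternative 4.8. No profitable deviation — NE.
(T, P, m2): Row can switch to B (1.9 → 6). Not NE.
(T, Q, m1): Column can switch to P (1.8 → 4.9). Not NE.
(T, Q, m2): Matrix can switch to m1 (2.3 → 4.8). Not NE.
(B, P, m1): Row can switch to T (1.2 → 5). Not NE.
(B, P, m2): Row gets 6, best alternative 1.9; Column gets 0.9, best alternative 0.7; Matrix gets 5.7, best alternative 3.5. No profitable deviation — NE.
(B, Q, m1): Row can switch to T (1.6 → 2.3). Not NE.
(B, Q, m2): Row can switch to T (2.2 → 5.4). Not NE.

The pure Nash equilibria are (T, P, m1); (B, P, m2).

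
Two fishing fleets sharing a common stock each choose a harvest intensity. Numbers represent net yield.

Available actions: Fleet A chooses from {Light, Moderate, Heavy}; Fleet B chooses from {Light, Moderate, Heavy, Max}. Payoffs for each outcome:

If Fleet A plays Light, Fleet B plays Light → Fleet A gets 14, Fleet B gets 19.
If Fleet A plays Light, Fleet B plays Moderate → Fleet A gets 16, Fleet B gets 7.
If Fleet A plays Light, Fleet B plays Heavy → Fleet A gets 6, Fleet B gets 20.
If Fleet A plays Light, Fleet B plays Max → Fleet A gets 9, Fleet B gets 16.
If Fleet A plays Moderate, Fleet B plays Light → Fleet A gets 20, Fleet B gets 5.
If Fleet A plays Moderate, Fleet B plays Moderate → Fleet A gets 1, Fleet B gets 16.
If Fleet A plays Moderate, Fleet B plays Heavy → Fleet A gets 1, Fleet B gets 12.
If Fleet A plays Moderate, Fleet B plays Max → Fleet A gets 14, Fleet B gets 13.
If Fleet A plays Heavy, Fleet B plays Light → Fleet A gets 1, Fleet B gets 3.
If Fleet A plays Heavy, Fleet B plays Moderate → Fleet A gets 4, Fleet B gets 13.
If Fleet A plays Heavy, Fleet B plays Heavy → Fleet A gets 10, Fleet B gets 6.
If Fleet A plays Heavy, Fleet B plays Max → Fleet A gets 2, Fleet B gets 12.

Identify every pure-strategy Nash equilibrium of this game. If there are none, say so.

No pure-strategy Nash equilibrium.

Fleet A against Light: payoffs 14, 20, 1 → best response Moderate.
Fleet A against Moderate: payoffs 16, 1, 4 → best response Light.
Fleet A against Heavy: payoffs 6, 1, 10 → best response Heavy.
Fleet A against Max: payoffs 9, 14, 2 → best response Moderate.
Fleet B against Light: payoffs 19, 7, 20, 16 → best response Heavy.
Fleet B against Moderate: payoffs 5, 16, 12, 13 → best response Moderate.
Fleet B against Heavy: payoffs 3, 13, 6, 12 → best response Moderate.
No profile is a mutual best response for all players.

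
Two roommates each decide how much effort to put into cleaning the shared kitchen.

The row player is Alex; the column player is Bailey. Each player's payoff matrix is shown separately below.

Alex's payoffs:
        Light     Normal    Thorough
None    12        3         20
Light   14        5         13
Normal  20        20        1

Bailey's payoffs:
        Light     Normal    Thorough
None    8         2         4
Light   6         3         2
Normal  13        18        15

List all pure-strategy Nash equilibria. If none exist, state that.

(None, Light): Alex can switch to Light (12 → 14). Not NE.
(None, Normal): Alex can switch to Light (3 → 5). Not NE.
(None, Thorough): Bailey can switch to Light (4 → 8). Not NE.
(Light, Light): Alex can switch to Normal (14 → 20). Not NE.
(Light, Normal): Alex can switch to Normal (5 → 20). Not NE.
(Light, Thorough): Alex can switch to None (13 → 20). Not NE.
(Normal, Light): Bailey can switch to Normal (13 → 18). Not NE.
(Normal, Normal): Alex gets 20, best alternative 5; Bailey gets 18, best alternative 15. No profitable deviation — NE.
(Normal, Thorough): Alex can switch to None (1 → 20). Not NE.

(Normal, Normal)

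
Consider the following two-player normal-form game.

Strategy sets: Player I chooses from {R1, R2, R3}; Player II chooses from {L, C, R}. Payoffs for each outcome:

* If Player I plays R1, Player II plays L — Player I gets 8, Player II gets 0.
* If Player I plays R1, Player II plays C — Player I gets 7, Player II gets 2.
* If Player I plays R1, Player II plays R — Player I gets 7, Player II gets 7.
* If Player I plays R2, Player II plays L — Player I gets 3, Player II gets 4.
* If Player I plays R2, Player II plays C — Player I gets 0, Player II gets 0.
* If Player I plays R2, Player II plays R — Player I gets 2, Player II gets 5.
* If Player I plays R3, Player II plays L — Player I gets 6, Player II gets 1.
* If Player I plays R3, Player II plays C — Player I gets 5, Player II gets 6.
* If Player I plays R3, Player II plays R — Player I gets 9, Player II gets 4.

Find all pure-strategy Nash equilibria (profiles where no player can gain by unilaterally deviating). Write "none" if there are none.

(R1, L): Player II can switch to C (0 → 2). Not NE.
(R1, C): Player II can switch to R (2 → 7). Not NE.
(R1, R): Player I can switch to R3 (7 → 9). Not NE.
(R2, L): Player I can switch to R1 (3 → 8). Not NE.
(R2, C): Player I can switch to R1 (0 → 7). Not NE.
(R2, R): Player I can switch to R1 (2 → 7). Not NE.
(R3, L): Player I can switch to R1 (6 → 8). Not NE.
(R3, C): Player I can switch to R1 (5 → 7). Not NE.
(The remaining 1 profile has a profitable deviation by the same check.)

none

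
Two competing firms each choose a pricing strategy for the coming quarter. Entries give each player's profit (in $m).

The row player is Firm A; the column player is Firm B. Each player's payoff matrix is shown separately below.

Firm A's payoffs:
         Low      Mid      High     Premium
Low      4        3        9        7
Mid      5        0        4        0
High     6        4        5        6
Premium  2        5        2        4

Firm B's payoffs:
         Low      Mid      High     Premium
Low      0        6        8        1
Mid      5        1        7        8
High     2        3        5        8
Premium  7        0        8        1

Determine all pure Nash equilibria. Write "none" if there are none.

Firm A against Low: payoffs 4, 5, 6, 2 → best response High.
Firm A against Mid: payoffs 3, 0, 4, 5 → best response Premium.
Firm A against High: payoffs 9, 4, 5, 2 → best response Low.
Firm A against Premium: payoffs 7, 0, 6, 4 → best response Low.
Firm B against Low: payoffs 0, 6, 8, 1 → best response High.
Firm B against Mid: payoffs 5, 1, 7, 8 → best response Premium.
Firm B against High: payoffs 2, 3, 5, 8 → best response Premium.
Firm B against Premium: payoffs 7, 0, 8, 1 → best response High.
Mutual best responses: (Low, High).

The unique pure-strategy Nash equilibrium is (Low, High).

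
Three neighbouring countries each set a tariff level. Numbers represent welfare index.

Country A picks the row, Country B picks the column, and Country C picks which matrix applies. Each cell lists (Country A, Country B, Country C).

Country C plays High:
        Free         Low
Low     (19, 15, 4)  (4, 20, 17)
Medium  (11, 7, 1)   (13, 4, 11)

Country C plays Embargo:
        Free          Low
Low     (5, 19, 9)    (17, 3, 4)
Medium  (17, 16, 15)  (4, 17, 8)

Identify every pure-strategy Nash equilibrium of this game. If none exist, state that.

No pure-strategy Nash equilibrium.

Country A against (Free, High): payoffs 19, 11 → best response Low.
Country A against (Free, Embargo): payoffs 5, 17 → best response Medium.
Country A against (Low, High): payoffs 4, 13 → best response Medium.
Country A against (Low, Embargo): payoffs 17, 4 → best response Low.
Country B against (Low, High): payoffs 15, 20 → best response Low.
Country B against (Low, Embargo): payoffs 19, 3 → best response Free.
Country B against (Medium, High): payoffs 7, 4 → best response Free.
Country B against (Medium, Embargo): payoffs 16, 17 → best response Low.
Country C against (Low, Free): payoffs 4, 9 → best response Embargo.
Country C against (Low, Low): payoffs 17, 4 → best response High.
Country C against (Medium, Free): payoffs 1, 15 → best response Embargo.
Country C against (Medium, Low): payoffs 11, 8 → best response High.
No profile is a mutual best response for all players.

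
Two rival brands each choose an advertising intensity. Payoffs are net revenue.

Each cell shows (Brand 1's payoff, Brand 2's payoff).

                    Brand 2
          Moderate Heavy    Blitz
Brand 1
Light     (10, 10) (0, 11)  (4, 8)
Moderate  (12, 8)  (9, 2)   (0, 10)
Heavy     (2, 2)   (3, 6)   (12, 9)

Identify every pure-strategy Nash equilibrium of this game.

The unique pure-strategy Nash equilibrium is (Heavy, Blitz).

Mark each player's best response to every combination of opponents' strategies; a profile where every player is best-responding is a pure Nash equilibrium.
Brand 1 against Moderate: payoffs 10, 12, 2 → best response Moderate.
Brand 1 against Heavy: payoffs 0, 9, 3 → best response Moderate.
Brand 1 against Blitz: payoffs 4, 0, 12 → best response Heavy.
Brand 2 against Light: payoffs 10, 11, 8 → best response Heavy.
Brand 2 against Moderate: payoffs 8, 2, 10 → best response Blitz.
Brand 2 against Heavy: payoffs 2, 6, 9 → best response Blitz.
Mutual best responses: (Heavy, Blitz).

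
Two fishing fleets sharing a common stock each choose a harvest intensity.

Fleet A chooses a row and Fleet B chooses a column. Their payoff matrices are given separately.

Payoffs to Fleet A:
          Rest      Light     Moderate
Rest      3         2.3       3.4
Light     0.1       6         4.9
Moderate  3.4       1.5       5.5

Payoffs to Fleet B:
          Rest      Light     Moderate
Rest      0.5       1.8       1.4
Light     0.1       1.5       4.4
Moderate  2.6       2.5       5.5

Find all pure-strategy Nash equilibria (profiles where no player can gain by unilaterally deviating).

(Moderate, Moderate)

Mark each player's best response to every combination of opponents' strategies; a profile where every player is best-responding is a pure Nash equilibrium.
Fleet A against Rest: payoffs 3, 0.1, 3.4 → best response Moderate.
Fleet A against Light: payoffs 2.3, 6, 1.5 → best response Light.
Fleet A against Moderate: payoffs 3.4, 4.9, 5.5 → best response Moderate.
Fleet B against Rest: payoffs 0.5, 1.8, 1.4 → best response Light.
Fleet B against Light: payoffs 0.1, 1.5, 4.4 → best response Moderate.
Fleet B against Moderate: payoffs 2.6, 2.5, 5.5 → best response Moderate.
Mutual best responses: (Moderate, Moderate).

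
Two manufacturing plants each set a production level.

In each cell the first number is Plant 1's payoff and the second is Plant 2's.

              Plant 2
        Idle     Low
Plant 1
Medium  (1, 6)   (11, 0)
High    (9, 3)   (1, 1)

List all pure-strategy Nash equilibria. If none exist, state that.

Check each profile: it is a Nash equilibrium iff no player can strictly gain by switching unilaterally.
(Medium, Idle): Plant 1 can switch to High (1 → 9). Not NE.
(Medium, Low): Plant 2 can switch to Idle (0 → 6). Not NE.
(High, Idle): Plant 1 gets 9, best alternative 1; Plant 2 gets 3, best alternative 1. No profitable deviation — NE.
(High, Low): Plant 1 can switch to Medium (1 → 11). Not NE.

Pure NE: (High, Idle)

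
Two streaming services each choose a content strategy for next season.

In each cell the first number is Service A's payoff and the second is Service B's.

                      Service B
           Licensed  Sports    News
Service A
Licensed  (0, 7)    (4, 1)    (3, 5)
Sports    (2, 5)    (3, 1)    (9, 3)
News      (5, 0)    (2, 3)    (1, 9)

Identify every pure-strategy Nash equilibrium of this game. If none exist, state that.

(Licensed, Licensed): Service A can switch to Sports (0 → 2). Not NE.
(Licensed, Sports): Service B can switch to Licensed (1 → 7). Not NE.
(Licensed, News): Service A can switch to Sports (3 → 9). Not NE.
(Sports, Licensed): Service A can switch to News (2 → 5). Not NE.
(Sports, Sports): Service A can switch to Licensed (3 → 4). Not NE.
(Sports, News): Service B can switch to Licensed (3 → 5). Not NE.
(News, Licensed): Service B can switch to Sports (0 → 3). Not NE.
(News, Sports): Service A can switch to Licensed (2 → 4). Not NE.
(News, News): Service A can switch to Licensed (1 → 3). Not NE.

No pure-strategy Nash equilibrium.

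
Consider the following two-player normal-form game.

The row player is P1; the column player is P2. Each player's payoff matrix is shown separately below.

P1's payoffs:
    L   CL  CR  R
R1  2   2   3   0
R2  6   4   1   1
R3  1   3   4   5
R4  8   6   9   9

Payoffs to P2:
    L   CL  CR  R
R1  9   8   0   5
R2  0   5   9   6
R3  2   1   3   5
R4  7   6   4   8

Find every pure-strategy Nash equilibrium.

(R4, R)

Mark each player's best response to every combination of opponents' strategies; a profile where every player is best-responding is a pure Nash equilibrium.
P1 against L: payoffs 2, 6, 1, 8 → best response R4.
P1 against CL: payoffs 2, 4, 3, 6 → best response R4.
P1 against CR: payoffs 3, 1, 4, 9 → best response R4.
P1 against R: payoffs 0, 1, 5, 9 → best response R4.
P2 against R1: payoffs 9, 8, 0, 5 → best response L.
P2 against R2: payoffs 0, 5, 9, 6 → best response CR.
P2 against R3: payoffs 2, 1, 3, 5 → best response R.
P2 against R4: payoffs 7, 6, 4, 8 → best response R.
Mutual best responses: (R4, R).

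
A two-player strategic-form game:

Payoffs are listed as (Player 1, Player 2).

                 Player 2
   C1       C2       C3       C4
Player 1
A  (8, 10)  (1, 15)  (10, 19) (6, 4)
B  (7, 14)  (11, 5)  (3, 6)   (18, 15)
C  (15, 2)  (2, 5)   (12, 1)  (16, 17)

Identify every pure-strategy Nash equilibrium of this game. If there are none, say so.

Mark each player's best response to every combination of opponents' strategies; a profile where every player is best-responding is a pure Nash equilibrium.
Player 1 against C1: payoffs 8, 7, 15 → best response C.
Player 1 against C2: payoffs 1, 11, 2 → best response B.
Player 1 against C3: payoffs 10, 3, 12 → best response C.
Player 1 against C4: payoffs 6, 18, 16 → best response B.
Player 2 against A: payoffs 10, 15, 19, 4 → best response C3.
Player 2 against B: payoffs 14, 5, 6, 15 → best response C4.
Player 2 against C: payoffs 2, 5, 1, 17 → best response C4.
Mutual best responses: (B, C4).

Pure NE: (B, C4)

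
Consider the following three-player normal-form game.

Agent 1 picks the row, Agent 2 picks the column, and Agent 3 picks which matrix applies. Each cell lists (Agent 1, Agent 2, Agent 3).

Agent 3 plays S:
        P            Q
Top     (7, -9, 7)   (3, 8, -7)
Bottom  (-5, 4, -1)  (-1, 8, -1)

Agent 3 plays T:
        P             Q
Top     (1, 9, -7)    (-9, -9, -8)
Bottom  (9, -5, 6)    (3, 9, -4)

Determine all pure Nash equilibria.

Check each profile: it is a Nash equilibrium iff no player can strictly gain by switching unilaterally.
(Top, P, S): Agent 2 can switch to Q (-9 → 8). Not NE.
(Top, P, T): Agent 1 can switch to Bottom (1 → 9). Not NE.
(Top, Q, S): Agent 1 gets 3, best alternative -1; Agent 2 gets 8, best alternative -9; Agent 3 gets -7, best alternative -8. No profitable deviation — NE.
(Top, Q, T): Agent 1 can switch to Bottom (-9 → 3). Not NE.
(Bottom, P, S): Agent 1 can switch to Top (-5 → 7). Not NE.
(Bottom, P, T): Agent 2 can switch to Q (-5 → 9). Not NE.
(Bottom, Q, S): Agent 1 can switch to Top (-1 → 3). Not NE.
(Bottom, Q, T): Agent 3 can switch to S (-4 → -1). Not NE.

The unique pure-strategy Nash equilibrium is (Top, Q, S).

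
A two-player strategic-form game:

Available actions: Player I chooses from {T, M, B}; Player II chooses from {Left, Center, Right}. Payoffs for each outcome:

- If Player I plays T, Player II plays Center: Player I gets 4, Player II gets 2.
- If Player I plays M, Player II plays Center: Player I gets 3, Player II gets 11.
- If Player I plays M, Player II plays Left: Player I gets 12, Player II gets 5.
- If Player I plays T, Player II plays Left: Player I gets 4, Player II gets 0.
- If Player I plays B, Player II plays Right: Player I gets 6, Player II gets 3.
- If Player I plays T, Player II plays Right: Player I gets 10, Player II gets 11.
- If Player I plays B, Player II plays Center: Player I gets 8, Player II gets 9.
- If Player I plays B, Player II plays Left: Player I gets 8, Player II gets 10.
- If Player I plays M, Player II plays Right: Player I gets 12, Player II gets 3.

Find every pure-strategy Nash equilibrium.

There is no pure-strategy Nash equilibrium.

(T, Left): Player I can switch to M (4 → 12). Not NE.
(T, Center): Player I can switch to B (4 → 8). Not NE.
(T, Right): Player I can switch to M (10 → 12). Not NE.
(M, Left): Player II can switch to Center (5 → 11). Not NE.
(M, Center): Player I can switch to T (3 → 4). Not NE.
(M, Right): Player II can switch to Left (3 → 5). Not NE.
(B, Left): Player I can switch to M (8 → 12). Not NE.
(B, Center): Player II can switch to Left (9 → 10). Not NE.
(The remaining 1 profile has a profitable deviation by the same check.)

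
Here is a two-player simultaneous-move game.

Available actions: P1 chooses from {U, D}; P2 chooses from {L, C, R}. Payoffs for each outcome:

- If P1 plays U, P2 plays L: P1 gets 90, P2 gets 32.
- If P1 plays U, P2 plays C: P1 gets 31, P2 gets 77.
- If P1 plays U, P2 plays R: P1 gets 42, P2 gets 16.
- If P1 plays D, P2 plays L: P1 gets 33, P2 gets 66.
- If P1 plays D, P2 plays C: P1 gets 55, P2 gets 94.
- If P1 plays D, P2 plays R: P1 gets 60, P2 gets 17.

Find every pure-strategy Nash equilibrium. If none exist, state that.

P1 against L: payoffs 90, 33 → best response U.
P1 against C: payoffs 31, 55 → best response D.
P1 against R: payoffs 42, 60 → best response D.
P2 against U: payoffs 32, 77, 16 → best response C.
P2 against D: payoffs 66, 94, 17 → best response C.
Mutual best responses: (D, C).

The unique pure-strategy Nash equilibrium is (D, C).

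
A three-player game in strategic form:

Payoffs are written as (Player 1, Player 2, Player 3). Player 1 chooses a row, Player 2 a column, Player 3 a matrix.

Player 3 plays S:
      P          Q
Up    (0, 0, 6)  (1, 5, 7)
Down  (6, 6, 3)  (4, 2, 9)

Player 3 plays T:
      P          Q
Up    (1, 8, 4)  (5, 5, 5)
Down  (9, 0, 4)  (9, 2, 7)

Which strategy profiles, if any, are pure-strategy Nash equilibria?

This game has no pure Nash equilibrium.

Player 1 against (P, S): payoffs 0, 6 → best response Down.
Player 1 against (P, T): payoffs 1, 9 → best response Down.
Player 1 against (Q, S): payoffs 1, 4 → best response Down.
Player 1 against (Q, T): payoffs 5, 9 → best response Down.
Player 2 against (Up, S): payoffs 0, 5 → best response Q.
Player 2 against (Up, T): payoffs 8, 5 → best response P.
Player 2 against (Down, S): payoffs 6, 2 → best response P.
Player 2 against (Down, T): payoffs 0, 2 → best response Q.
Player 3 against (Up, P): payoffs 6, 4 → best response S.
Player 3 against (Up, Q): payoffs 7, 5 → best response S.
Player 3 against (Down, P): payoffs 3, 4 → best response T.
Player 3 against (Down, Q): payoffs 9, 7 → best response S.
No profile is a mutual best response for all players.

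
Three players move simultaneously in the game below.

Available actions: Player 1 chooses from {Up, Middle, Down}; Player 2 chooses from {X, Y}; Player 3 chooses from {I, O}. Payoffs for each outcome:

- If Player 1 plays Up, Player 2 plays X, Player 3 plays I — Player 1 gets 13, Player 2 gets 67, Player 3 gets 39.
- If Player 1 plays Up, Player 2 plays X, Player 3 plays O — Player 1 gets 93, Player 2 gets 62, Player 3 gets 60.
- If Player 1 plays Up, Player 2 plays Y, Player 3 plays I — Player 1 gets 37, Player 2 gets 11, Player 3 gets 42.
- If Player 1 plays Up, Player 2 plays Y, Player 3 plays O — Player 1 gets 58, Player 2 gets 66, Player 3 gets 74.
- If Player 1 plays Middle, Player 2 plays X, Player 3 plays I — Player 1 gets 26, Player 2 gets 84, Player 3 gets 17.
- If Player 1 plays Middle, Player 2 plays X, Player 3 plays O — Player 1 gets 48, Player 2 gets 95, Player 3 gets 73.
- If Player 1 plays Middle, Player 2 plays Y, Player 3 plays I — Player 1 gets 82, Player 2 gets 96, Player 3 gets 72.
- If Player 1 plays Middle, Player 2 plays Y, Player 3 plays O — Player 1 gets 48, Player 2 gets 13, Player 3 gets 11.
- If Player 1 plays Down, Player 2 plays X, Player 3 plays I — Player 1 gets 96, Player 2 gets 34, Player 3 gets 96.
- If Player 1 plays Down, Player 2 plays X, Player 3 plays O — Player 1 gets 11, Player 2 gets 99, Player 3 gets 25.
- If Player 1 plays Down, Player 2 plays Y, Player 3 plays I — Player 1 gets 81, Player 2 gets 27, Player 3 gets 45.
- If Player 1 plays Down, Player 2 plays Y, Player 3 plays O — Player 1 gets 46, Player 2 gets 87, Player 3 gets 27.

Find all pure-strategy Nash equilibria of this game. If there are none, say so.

The pure Nash equilibria are (Up, Y, O), (Middle, Y, I), (Down, X, I).

Player 1 against (X, I): payoffs 13, 26, 96 → best response Down.
Player 1 against (X, O): payoffs 93, 48, 11 → best response Up.
Player 1 against (Y, I): payoffs 37, 82, 81 → best response Middle.
Player 1 against (Y, O): payoffs 58, 48, 46 → best response Up.
Player 2 against (Up, I): payoffs 67, 11 → best response X.
Player 2 against (Up, O): payoffs 62, 66 → best response Y.
Player 2 against (Middle, I): payoffs 84, 96 → best response Y.
Player 2 against (Middle, O): payoffs 95, 13 → best response X.
Player 2 against (Down, I): payoffs 34, 27 → best response X.
Player 2 against (Down, O): payoffs 99, 87 → best response X.
Player 3 against (Up, X): payoffs 39, 60 → best response O.
Player 3 against (Up, Y): payoffs 42, 74 → best response O.
Player 3 against (Middle, X): payoffs 17, 73 → best response O.
Player 3 against (Middle, Y): payoffs 72, 11 → best response I.
Player 3 against (Down, X): payoffs 96, 25 → best response I.
Player 3 against (Down, Y): payoffs 45, 27 → best response I.
Mutual best responses: (Up, Y, O); (Middle, Y, I); (Down, X, I).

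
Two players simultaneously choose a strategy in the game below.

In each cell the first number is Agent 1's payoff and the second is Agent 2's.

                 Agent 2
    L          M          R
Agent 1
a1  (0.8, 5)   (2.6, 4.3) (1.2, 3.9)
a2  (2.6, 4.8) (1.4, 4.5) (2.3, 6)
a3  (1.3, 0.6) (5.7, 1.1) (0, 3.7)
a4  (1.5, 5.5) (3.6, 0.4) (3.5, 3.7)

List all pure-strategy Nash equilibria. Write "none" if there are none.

(a1, L): Agent 1 can switch to a2 (0.8 → 2.6). Not NE.
(a1, M): Agent 1 can switch to a3 (2.6 → 5.7). Not NE.
(a1, R): Agent 1 can switch to a2 (1.2 → 2.3). Not NE.
(a2, L): Agent 2 can switch to R (4.8 → 6). Not NE.
(a2, M): Agent 1 can switch to a1 (1.4 → 2.6). Not NE.
(a2, R): Agent 1 can switch to a4 (2.3 → 3.5). Not NE.
(The remaining 6 profiles each have a profitable deviation by the same check.)

This game has no pure Nash equilibrium.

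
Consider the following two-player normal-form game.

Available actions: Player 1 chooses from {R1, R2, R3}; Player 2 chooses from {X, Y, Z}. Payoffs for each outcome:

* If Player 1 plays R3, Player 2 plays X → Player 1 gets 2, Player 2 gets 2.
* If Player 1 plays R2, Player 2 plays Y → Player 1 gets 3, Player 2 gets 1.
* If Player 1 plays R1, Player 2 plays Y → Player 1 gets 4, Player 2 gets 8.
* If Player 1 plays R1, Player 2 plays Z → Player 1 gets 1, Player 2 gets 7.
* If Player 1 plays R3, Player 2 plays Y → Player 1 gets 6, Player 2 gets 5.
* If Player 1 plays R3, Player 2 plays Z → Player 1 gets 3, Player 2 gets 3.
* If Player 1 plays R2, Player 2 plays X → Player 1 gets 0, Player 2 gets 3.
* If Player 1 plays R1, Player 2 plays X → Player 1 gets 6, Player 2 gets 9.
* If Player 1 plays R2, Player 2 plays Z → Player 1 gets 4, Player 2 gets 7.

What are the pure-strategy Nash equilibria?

(R1, X) and (R2, Z) and (R3, Y)

Player 1 against X: payoffs 6, 0, 2 → best response R1.
Player 1 against Y: payoffs 4, 3, 6 → best response R3.
Player 1 against Z: payoffs 1, 4, 3 → best response R2.
Player 2 against R1: payoffs 9, 8, 7 → best response X.
Player 2 against R2: payoffs 3, 1, 7 → best response Z.
Player 2 against R3: payoffs 2, 5, 3 → best response Y.
Mutual best responses: (R1, X); (R2, Z); (R3, Y).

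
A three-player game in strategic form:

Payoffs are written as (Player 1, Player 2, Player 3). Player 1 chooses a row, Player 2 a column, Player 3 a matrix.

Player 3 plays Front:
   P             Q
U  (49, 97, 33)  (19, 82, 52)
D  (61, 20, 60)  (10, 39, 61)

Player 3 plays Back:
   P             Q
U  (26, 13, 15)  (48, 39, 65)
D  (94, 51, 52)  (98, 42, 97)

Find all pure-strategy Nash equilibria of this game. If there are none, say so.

No pure-strategy Nash equilibrium.

(U, P, Front): Player 1 can switch to D (49 → 61). Not NE.
(U, P, Back): Player 1 can switch to D (26 → 94). Not NE.
(U, Q, Front): Player 2 can switch to P (82 → 97). Not NE.
(U, Q, Back): Player 1 can switch to D (48 → 98). Not NE.
(D, P, Front): Player 2 can switch to Q (20 → 39). Not NE.
(D, P, Back): Player 3 can switch to Front (52 → 60). Not NE.
(D, Q, Front): Player 1 can switch to U (10 → 19). Not NE.
(D, Q, Back): Player 2 can switch to P (42 → 51). Not NE.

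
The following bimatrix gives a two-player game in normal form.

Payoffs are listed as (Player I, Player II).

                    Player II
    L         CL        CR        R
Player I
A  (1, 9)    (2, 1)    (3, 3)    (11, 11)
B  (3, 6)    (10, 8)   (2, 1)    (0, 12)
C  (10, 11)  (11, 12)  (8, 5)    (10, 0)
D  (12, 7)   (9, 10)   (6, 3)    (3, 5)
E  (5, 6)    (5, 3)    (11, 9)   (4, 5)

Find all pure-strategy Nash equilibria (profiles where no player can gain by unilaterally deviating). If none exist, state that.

(A, L): Player I can switch to B (1 → 3). Not NE.
(A, CL): Player I can switch to B (2 → 10). Not NE.
(A, CR): Player I can switch to C (3 → 8). Not NE.
(A, R): Player I gets 11, best alternative 10; Player II gets 11, best alternative 9. No profitable deviation — NE.
(B, L): Player I can switch to C (3 → 10). Not NE.
(B, CL): Player I can switch to C (10 → 11). Not NE.
(B, CR): Player I can switch to A (2 → 3). Not NE.
(C, CL): Player I gets 11, best alternative 10; Player II gets 12, best alternative 11. No profitable deviation — NE.
(E, CR): Player I gets 11, best alternative 8; Player II gets 9, best alternative 6. No profitable deviation — NE.
(The remaining 11 profiles each have a profitable deviation by the same check.)

(A, R), (C, CL), (E, CR)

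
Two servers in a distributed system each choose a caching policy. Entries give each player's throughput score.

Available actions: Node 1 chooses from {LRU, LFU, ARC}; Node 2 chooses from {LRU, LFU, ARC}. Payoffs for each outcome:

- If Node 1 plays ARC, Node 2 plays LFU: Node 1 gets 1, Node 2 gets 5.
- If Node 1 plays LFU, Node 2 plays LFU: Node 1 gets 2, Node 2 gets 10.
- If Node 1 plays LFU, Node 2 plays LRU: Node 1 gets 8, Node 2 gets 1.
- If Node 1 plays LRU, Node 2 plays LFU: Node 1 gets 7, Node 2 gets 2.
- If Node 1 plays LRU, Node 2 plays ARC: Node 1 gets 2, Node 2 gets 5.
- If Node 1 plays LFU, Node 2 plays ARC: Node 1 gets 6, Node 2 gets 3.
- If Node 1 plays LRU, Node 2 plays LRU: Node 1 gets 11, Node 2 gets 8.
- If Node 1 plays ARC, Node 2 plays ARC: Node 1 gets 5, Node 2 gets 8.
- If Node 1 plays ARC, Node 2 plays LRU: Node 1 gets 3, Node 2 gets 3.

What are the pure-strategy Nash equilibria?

(LRU, LRU)

Node 1 against LRU: payoffs 11, 8, 3 → best response LRU.
Node 1 against LFU: payoffs 7, 2, 1 → best response LRU.
Node 1 against ARC: payoffs 2, 6, 5 → best response LFU.
Node 2 against LRU: payoffs 8, 2, 5 → best response LRU.
Node 2 against LFU: payoffs 1, 10, 3 → best response LFU.
Node 2 against ARC: payoffs 3, 5, 8 → best response ARC.
Mutual best responses: (LRU, LRU).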